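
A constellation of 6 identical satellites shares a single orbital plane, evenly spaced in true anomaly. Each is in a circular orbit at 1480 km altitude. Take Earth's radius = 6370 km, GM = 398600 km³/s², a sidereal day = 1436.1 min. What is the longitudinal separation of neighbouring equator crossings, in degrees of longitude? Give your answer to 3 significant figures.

Semi-major axis a = 6370 + 1480 = 7850 km. Period T = 2π√(a³/μ) = 2π√(7850³/398600) = 6921.7 s = 115.36 min.
Single-satellite node shift = (6921.7/86166) × 360° = 28.92°.
With 6 satellites evenly phased, successive equator crossings are 28.92/6 = 4.820° apart.

4.82°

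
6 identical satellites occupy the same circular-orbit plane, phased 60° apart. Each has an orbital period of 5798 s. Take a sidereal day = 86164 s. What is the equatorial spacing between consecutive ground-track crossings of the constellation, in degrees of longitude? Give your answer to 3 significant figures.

4.04°

Single-satellite node shift = (5798.0/86164) × 360° = 24.22°.
With 6 satellites evenly phased, successive equator crossings are 24.22/6 = 4.037° apart.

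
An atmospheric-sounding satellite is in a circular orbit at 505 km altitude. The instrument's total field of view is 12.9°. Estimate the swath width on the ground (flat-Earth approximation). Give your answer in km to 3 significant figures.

114 km

Half-angle = 12.9°/2 = 6.45°.
Swath width ≈ 2h·tan(θ/2) = 2 × 505 × tan(6.45°) = 114.2 km.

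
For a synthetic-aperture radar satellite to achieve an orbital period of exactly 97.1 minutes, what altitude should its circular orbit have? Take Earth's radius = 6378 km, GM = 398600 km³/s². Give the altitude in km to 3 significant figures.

620 km

T = 97.1 min = 5826.0 s.
From T = 2π√(a³/μ): a = (μ T²/4π²)^(1/3) = (398600 × 5826.0² / 4π²)^(1/3) = 6998 km.
Altitude h = a − R = 6998 − 6378 = 620 km.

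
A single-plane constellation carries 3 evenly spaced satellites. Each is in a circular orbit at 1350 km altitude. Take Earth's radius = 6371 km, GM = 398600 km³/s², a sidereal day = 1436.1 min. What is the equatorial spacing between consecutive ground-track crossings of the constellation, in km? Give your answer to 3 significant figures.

1050 km

Semi-major axis a = 6371 + 1350 = 7721 km. Period T = 2π√(a³/μ) = 2π√(7721³/398600) = 6751.8 s = 112.53 min.
Single-satellite node shift = (6751.8/86166) × 360° = 28.21°.
With 3 satellites evenly phased, successive equator crossings are 28.21/3 = 9.403° apart.
That is 9.403 × 111.2 = 1046 km at the equator.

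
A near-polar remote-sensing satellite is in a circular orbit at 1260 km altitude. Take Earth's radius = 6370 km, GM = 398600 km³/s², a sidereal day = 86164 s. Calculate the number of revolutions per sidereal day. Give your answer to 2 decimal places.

12.99

Semi-major axis a = 6370 + 1260 = 7630 km. Period T = 2π√(a³/μ) = 2π√(7630³/398600) = 6632.8 s = 110.55 min.
Orbits per sidereal day = 86164 / 6632.8 = 12.991.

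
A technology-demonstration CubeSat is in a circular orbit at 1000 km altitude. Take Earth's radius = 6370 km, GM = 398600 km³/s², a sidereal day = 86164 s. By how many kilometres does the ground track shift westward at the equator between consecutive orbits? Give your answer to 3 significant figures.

2920 km

Semi-major axis a = 6370 + 1000 = 7370 km. Period T = 2π√(a³/μ) = 2π√(7370³/398600) = 6296.7 s = 104.94 min.
During one orbit Earth rotates (6296.7 / 86164) × 360° = 26.31°.
At the equator that is 26.31° × (2π·6370/360) km/° = 26.31 × 111.2 = 2925 km.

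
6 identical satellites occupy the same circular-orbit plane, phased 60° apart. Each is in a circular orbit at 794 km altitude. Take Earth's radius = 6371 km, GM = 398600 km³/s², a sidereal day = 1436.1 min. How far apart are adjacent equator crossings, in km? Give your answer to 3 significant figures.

467 km

Semi-major axis a = 6371 + 794 = 7165 km. Period T = 2π√(a³/μ) = 2π√(7165³/398600) = 6035.8 s = 100.60 min.
Single-satellite node shift = (6035.8/86166) × 360° = 25.22°.
With 6 satellites evenly phased, successive equator crossings are 25.22/6 = 4.203° apart.
That is 4.203 × 111.2 = 467 km at the equator.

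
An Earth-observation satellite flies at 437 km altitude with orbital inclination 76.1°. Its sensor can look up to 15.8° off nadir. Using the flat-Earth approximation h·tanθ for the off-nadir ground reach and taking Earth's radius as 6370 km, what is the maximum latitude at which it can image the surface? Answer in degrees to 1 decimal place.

For a prograde orbit the ground track reaches latitude ±i = ±76.1°.
Sensor half-swath on the ground ≈ 437·tan(15.8°) = 124 km = 1.11° of latitude.
Maximum observable latitude ≈ 76.1 + 1.11 = 77.2°.

77.2°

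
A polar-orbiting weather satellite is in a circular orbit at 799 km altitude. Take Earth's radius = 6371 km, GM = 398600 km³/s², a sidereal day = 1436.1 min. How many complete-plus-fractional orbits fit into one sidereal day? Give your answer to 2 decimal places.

14.26

Semi-major axis a = 6371 + 799 = 7170 km. Period T = 2π√(a³/μ) = 2π√(7170³/398600) = 6042.1 s = 100.70 min.
Orbits per sidereal day = 86166 / 6042.1 = 14.261.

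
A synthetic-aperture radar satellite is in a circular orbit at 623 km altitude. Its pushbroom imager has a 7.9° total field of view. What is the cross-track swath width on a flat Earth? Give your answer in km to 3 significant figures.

86.0 km

Half-angle = 7.9°/2 = 3.95°.
Swath width ≈ 2h·tan(θ/2) = 2 × 623 × tan(3.95°) = 86.0 km.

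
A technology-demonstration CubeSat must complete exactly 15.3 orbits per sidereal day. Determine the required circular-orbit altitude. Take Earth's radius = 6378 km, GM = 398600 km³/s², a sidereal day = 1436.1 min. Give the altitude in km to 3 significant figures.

Required period T = 86166 / 15.3 = 5631.8 s.
From T = 2π√(a³/μ): a = (μ T²/4π²)^(1/3) = (398600 × 5631.8² / 4π²)^(1/3) = 6842 km.
Altitude h = a − R = 6842 − 6378 = 464 km.

464 km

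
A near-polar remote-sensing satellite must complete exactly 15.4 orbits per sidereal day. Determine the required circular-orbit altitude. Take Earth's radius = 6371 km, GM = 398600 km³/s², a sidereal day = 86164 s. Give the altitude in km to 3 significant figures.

Required period T = 86164 / 15.4 = 5595.1 s.
From T = 2π√(a³/μ): a = (μ T²/4π²)^(1/3) = (398600 × 5595.1² / 4π²)^(1/3) = 6812 km.
Altitude h = a − R = 6812 − 6371 = 441 km.

441 km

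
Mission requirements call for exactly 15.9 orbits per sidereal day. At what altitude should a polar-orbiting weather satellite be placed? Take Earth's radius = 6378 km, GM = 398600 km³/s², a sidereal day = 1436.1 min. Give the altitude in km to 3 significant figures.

Required period T = 86166 / 15.9 = 5419.2 s.
From T = 2π√(a³/μ): a = (μ T²/4π²)^(1/3) = (398600 × 5419.2² / 4π²)^(1/3) = 6668 km.
Altitude h = a − R = 6668 − 6378 = 290 km.

290 km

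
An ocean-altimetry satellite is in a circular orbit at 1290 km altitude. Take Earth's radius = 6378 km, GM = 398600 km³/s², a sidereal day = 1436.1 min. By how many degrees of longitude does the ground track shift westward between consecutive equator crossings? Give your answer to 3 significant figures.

27.9°

Semi-major axis a = 6378 + 1290 = 7668 km. Period T = 2π√(a³/μ) = 2π√(7668³/398600) = 6682.4 s = 111.37 min.
During one orbit Earth rotates (6682.4 / 86166) × 360° = 27.92°.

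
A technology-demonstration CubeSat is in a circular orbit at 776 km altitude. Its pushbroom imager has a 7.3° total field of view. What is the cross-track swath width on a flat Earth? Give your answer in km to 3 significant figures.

99.0 km

Half-angle = 7.3°/2 = 3.65°.
Swath width ≈ 2h·tan(θ/2) = 2 × 776 × tan(3.65°) = 99.0 km.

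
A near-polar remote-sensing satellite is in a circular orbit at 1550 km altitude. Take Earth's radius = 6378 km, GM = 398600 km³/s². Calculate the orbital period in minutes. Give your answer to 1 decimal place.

117.1 min

Semi-major axis a = 6378 + 1550 = 7928 km. Period T = 2π√(a³/μ) = 2π√(7928³/398600) = 7025.2 s = 117.09 min.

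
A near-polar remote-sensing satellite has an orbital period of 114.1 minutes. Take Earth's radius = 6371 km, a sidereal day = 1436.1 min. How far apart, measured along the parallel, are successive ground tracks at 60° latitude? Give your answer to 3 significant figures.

T = 114.1 min = 6846.0 s.
Node shift per orbit = (6846.0/86166) × 360° = 28.60°.
Equatorial spacing = 28.60 × 111.2 km/° = 3180 km.
At 60° latitude, spacing = 3180 × cos(60°) = 1590 km.

1590 km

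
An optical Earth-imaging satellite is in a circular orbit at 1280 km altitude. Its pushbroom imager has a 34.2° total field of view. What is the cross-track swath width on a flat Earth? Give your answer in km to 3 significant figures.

Half-angle = 34.2°/2 = 17.1°.
Swath width ≈ 2h·tan(θ/2) = 2 × 1280 × tan(17.1°) = 787.6 km.

788 km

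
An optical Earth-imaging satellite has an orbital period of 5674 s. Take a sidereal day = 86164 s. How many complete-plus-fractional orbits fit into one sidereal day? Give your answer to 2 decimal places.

15.19

Orbits per sidereal day = 86164 / 5674.0 = 15.186.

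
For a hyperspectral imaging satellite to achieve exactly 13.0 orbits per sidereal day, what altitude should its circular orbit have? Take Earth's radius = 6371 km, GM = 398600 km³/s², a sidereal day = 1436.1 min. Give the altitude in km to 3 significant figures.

1260 km

Required period T = 86166 / 13.0 = 6628.2 s.
From T = 2π√(a³/μ): a = (μ T²/4π²)^(1/3) = (398600 × 6628.2² / 4π²)^(1/3) = 7626 km.
Altitude h = a − R = 7626 − 6371 = 1255 km.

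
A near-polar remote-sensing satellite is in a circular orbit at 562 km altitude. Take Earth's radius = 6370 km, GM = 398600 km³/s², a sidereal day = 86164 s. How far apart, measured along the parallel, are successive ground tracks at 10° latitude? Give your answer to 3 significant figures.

2630 km

Semi-major axis a = 6370 + 562 = 6932 km. Period T = 2π√(a³/μ) = 2π√(6932³/398600) = 5743.8 s = 95.73 min.
Node shift per orbit = (5743.8/86164) × 360° = 24.00°.
Equatorial spacing = 24.00 × 111.2 km/° = 2668 km.
At 10° latitude, spacing = 2668 × cos(10°) = 2628 km.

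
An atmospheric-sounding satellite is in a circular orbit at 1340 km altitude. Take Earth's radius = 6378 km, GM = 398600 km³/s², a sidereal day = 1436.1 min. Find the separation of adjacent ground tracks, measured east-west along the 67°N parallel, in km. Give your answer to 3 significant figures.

1230 km

Semi-major axis a = 6378 + 1340 = 7718 km. Period T = 2π√(a³/μ) = 2π√(7718³/398600) = 6747.9 s = 112.46 min.
Node shift per orbit = (6747.9/86166) × 360° = 28.19°.
Equatorial spacing = 28.19 × 111.3 km/° = 3138 km.
At 67° latitude, spacing = 3138 × cos(67°) = 1226 km.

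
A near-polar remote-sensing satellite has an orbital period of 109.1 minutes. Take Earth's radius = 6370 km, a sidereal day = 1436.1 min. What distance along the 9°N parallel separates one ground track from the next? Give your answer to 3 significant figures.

T = 109.1 min = 6546.0 s.
Node shift per orbit = (6546.0/86166) × 360° = 27.35°.
Equatorial spacing = 27.35 × 111.2 km/° = 3041 km.
At 9° latitude, spacing = 3041 × cos(9°) = 3003 km.

3000 km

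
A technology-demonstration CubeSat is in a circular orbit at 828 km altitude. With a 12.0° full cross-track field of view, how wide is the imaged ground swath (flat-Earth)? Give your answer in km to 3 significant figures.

174 km

Half-angle = 12.0°/2 = 6°.
Swath width ≈ 2h·tan(θ/2) = 2 × 828 × tan(6°) = 174.1 km.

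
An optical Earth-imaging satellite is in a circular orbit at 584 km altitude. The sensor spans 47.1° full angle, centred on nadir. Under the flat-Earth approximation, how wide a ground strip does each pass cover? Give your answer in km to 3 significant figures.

509 km

Half-angle = 47.1°/2 = 23.55°.
Swath width ≈ 2h·tan(θ/2) = 2 × 584 × tan(23.55°) = 509.1 km.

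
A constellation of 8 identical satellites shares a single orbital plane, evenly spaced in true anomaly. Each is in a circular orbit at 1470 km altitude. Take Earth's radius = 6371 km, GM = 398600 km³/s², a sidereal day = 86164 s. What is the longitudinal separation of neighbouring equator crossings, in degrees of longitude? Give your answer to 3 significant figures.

Semi-major axis a = 6371 + 1470 = 7841 km. Period T = 2π√(a³/μ) = 2π√(7841³/398600) = 6909.8 s = 115.16 min.
Single-satellite node shift = (6909.8/86164) × 360° = 28.87°.
With 8 satellites evenly phased, successive equator crossings are 28.87/8 = 3.609° apart.

3.61°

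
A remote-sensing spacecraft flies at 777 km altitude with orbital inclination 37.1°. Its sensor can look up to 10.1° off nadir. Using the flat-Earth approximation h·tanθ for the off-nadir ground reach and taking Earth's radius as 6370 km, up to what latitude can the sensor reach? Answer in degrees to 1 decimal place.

For a prograde orbit the ground track reaches latitude ±i = ±37.1°.
Sensor half-swath on the ground ≈ 777·tan(10.1°) = 138 km = 1.24° of latitude.
Maximum observable latitude ≈ 37.1 + 1.24 = 38.3°.

38.3°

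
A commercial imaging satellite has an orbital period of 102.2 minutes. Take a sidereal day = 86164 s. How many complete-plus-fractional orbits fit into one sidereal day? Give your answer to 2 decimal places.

T = 102.2 min = 6132.0 s.
Orbits per sidereal day = 86164 / 6132.0 = 14.052.

14.05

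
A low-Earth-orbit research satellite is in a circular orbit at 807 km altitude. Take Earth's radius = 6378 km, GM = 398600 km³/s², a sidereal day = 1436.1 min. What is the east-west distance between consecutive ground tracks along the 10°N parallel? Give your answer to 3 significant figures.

Semi-major axis a = 6378 + 807 = 7185 km. Period T = 2π√(a³/μ) = 2π√(7185³/398600) = 6061.1 s = 101.02 min.
Node shift per orbit = (6061.1/86166) × 360° = 25.32°.
Equatorial spacing = 25.32 × 111.3 km/° = 2819 km.
At 10° latitude, spacing = 2819 × cos(10°) = 2776 km.

2780 km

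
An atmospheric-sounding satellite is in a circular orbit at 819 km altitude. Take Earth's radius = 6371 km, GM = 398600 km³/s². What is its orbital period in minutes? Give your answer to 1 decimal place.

Semi-major axis a = 6371 + 819 = 7190 km. Period T = 2π√(a³/μ) = 2π√(7190³/398600) = 6067.4 s = 101.12 min.

101.1 min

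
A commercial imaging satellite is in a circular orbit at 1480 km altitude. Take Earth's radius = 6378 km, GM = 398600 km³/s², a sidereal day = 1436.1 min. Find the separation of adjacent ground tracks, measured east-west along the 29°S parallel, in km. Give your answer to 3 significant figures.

2820 km

Semi-major axis a = 6378 + 1480 = 7858 km. Period T = 2π√(a³/μ) = 2π√(7858³/398600) = 6932.3 s = 115.54 min.
Node shift per orbit = (6932.3/86166) × 360° = 28.96°.
Equatorial spacing = 28.96 × 111.3 km/° = 3224 km.
At 29° latitude, spacing = 3224 × cos(29°) = 2820 km.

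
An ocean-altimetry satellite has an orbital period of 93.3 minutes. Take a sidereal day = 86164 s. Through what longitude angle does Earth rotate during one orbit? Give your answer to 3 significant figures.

T = 93.3 min = 5598.0 s.
During one orbit Earth rotates (5598.0 / 86164) × 360° = 23.39°.

23.4°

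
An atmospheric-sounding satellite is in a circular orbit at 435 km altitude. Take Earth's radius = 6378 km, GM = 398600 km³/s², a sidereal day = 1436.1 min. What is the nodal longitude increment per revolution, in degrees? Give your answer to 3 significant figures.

23.4°

Semi-major axis a = 6378 + 435 = 6813 km. Period T = 2π√(a³/μ) = 2π√(6813³/398600) = 5596.5 s = 93.28 min.
During one orbit Earth rotates (5596.5 / 86166) × 360° = 23.38°.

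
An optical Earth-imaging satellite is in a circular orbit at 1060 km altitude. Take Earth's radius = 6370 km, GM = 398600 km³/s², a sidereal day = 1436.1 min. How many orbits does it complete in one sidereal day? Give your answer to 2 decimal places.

Semi-major axis a = 6370 + 1060 = 7430 km. Period T = 2π√(a³/μ) = 2π√(7430³/398600) = 6373.7 s = 106.23 min.
Orbits per sidereal day = 86166 / 6373.7 = 13.519.

13.52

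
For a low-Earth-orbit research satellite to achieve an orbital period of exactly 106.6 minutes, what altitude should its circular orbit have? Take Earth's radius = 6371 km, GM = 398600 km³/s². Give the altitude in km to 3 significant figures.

T = 106.6 min = 6396.0 s.
From T = 2π√(a³/μ): a = (μ T²/4π²)^(1/3) = (398600 × 6396.0² / 4π²)^(1/3) = 7447 km.
Altitude h = a − R = 7447 − 6371 = 1076 km.

1080 km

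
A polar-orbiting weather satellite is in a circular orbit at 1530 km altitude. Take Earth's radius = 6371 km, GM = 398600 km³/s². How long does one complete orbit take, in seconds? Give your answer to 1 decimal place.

Semi-major axis a = 6371 + 1530 = 7901 km. Period T = 2π√(a³/μ) = 2π√(7901³/398600) = 6989.3 s = 116.49 min.

6989.3 seconds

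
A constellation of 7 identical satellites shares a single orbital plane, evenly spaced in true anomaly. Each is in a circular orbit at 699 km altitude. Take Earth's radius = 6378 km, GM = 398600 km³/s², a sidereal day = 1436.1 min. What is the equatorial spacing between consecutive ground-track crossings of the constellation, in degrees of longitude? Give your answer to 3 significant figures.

Semi-major axis a = 6378 + 699 = 7077 km. Period T = 2π√(a³/μ) = 2π√(7077³/398600) = 5925.0 s = 98.75 min.
Single-satellite node shift = (5925.0/86166) × 360° = 24.75°.
With 7 satellites evenly phased, successive equator crossings are 24.75/7 = 3.536° apart.

3.54°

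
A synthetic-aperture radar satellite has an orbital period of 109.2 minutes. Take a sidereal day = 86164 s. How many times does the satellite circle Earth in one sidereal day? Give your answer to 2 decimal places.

13.15

T = 109.2 min = 6552.0 s.
Orbits per sidereal day = 86164 / 6552.0 = 13.151.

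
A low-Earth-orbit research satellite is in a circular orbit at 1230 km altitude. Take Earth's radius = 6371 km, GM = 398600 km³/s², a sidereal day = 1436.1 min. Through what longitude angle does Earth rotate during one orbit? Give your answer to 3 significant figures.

27.6°

Semi-major axis a = 6371 + 1230 = 7601 km. Period T = 2π√(a³/μ) = 2π√(7601³/398600) = 6595.0 s = 109.92 min.
During one orbit Earth rotates (6595.0 / 86166) × 360° = 27.55°.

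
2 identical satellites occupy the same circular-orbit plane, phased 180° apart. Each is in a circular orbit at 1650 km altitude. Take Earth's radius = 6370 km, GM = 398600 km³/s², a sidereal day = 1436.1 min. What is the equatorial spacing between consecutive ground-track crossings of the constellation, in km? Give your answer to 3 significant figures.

1660 km

Semi-major axis a = 6370 + 1650 = 8020 km. Period T = 2π√(a³/μ) = 2π√(8020³/398600) = 7147.8 s = 119.13 min.
Single-satellite node shift = (7147.8/86166) × 360° = 29.86°.
With 2 satellites evenly phased, successive equator crossings are 29.86/2 = 14.932° apart.
That is 14.932 × 111.2 = 1660 km at the equator.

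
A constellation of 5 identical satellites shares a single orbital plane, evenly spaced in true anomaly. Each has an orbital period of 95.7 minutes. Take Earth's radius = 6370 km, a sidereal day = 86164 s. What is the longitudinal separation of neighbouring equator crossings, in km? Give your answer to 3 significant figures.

533 km

T = 95.7 min = 5742.0 s.
Single-satellite node shift = (5742.0/86164) × 360° = 23.99°.
With 5 satellites evenly phased, successive equator crossings are 23.99/5 = 4.798° apart.
That is 4.798 × 111.2 = 533 km at the equator.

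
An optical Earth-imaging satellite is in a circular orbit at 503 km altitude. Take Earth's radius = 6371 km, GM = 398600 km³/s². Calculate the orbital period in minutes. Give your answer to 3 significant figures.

94.5 min

Semi-major axis a = 6371 + 503 = 6874 km. Period T = 2π√(a³/μ) = 2π√(6874³/398600) = 5671.9 s = 94.53 min.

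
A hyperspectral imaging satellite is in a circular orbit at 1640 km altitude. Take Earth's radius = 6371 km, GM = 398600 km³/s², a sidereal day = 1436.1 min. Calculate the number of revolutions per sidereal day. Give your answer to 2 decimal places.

Semi-major axis a = 6371 + 1640 = 8011 km. Period T = 2π√(a³/μ) = 2π√(8011³/398600) = 7135.8 s = 118.93 min.
Orbits per sidereal day = 86166 / 7135.8 = 12.075.

12.08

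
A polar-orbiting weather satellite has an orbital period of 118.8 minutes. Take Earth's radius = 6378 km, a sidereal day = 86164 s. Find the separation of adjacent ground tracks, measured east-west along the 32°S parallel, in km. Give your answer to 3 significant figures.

T = 118.8 min = 7128.0 s.
Node shift per orbit = (7128.0/86164) × 360° = 29.78°.
Equatorial spacing = 29.78 × 111.3 km/° = 3315 km.
At 32° latitude, spacing = 3315 × cos(32°) = 2811 km.

2810 km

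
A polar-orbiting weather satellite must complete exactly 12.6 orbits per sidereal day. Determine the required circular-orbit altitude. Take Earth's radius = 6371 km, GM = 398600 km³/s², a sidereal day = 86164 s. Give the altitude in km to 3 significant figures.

1420 km

Required period T = 86164 / 12.6 = 6838.4 s.
From T = 2π√(a³/μ): a = (μ T²/4π²)^(1/3) = (398600 × 6838.4² / 4π²)^(1/3) = 7787 km.
Altitude h = a − R = 7787 − 6371 = 1416 km.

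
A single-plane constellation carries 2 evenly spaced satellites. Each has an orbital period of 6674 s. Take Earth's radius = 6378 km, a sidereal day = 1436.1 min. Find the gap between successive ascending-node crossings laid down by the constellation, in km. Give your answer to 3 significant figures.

1550 km

Single-satellite node shift = (6674.0/86166) × 360° = 27.88°.
With 2 satellites evenly phased, successive equator crossings are 27.88/2 = 13.942° apart.
That is 13.942 × 111.3 = 1552 km at the equator.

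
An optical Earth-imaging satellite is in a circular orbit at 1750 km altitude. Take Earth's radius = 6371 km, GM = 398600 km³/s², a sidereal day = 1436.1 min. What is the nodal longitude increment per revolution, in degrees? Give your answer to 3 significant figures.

Semi-major axis a = 6371 + 1750 = 8121 km. Period T = 2π√(a³/μ) = 2π√(8121³/398600) = 7283.3 s = 121.39 min.
During one orbit Earth rotates (7283.3 / 86166) × 360° = 30.43°.

30.4°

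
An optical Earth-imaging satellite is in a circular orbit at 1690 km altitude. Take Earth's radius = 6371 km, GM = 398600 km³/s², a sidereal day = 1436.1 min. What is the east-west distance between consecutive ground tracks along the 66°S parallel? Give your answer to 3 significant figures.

Semi-major axis a = 6371 + 1690 = 8061 km. Period T = 2π√(a³/μ) = 2π√(8061³/398600) = 7202.7 s = 120.04 min.
Node shift per orbit = (7202.7/86166) × 360° = 30.09°.
Equatorial spacing = 30.09 × 111.2 km/° = 3346 km.
At 66° latitude, spacing = 3346 × cos(66°) = 1361 km.

1360 km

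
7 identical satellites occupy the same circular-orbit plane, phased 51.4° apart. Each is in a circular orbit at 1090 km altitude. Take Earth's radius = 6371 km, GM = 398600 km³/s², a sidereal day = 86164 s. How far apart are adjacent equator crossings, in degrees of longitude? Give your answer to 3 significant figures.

Semi-major axis a = 6371 + 1090 = 7461 km. Period T = 2π√(a³/μ) = 2π√(7461³/398600) = 6413.7 s = 106.89 min.
Single-satellite node shift = (6413.7/86164) × 360° = 26.80°.
With 7 satellites evenly phased, successive equator crossings are 26.80/7 = 3.828° apart.

3.83°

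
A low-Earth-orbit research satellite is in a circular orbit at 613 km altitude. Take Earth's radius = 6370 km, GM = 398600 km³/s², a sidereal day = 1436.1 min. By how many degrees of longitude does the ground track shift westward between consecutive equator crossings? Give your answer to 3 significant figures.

24.3°

Semi-major axis a = 6370 + 613 = 6983 km. Period T = 2π√(a³/μ) = 2π√(6983³/398600) = 5807.3 s = 96.79 min.
During one orbit Earth rotates (5807.3 / 86166) × 360° = 24.26°.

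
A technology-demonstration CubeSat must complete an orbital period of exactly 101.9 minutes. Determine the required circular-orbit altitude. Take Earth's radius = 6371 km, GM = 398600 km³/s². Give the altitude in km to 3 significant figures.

T = 101.9 min = 6114.0 s.
From T = 2π√(a³/μ): a = (μ T²/4π²)^(1/3) = (398600 × 6114.0² / 4π²)^(1/3) = 7227 km.
Altitude h = a − R = 7227 − 6371 = 856 km.

856 km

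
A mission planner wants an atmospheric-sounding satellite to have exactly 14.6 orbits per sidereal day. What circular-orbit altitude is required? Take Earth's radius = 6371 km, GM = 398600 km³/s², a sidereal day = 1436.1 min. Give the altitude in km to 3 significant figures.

688 km

Required period T = 86166 / 14.6 = 5901.8 s.
From T = 2π√(a³/μ): a = (μ T²/4π²)^(1/3) = (398600 × 5901.8² / 4π²)^(1/3) = 7059 km.
Altitude h = a − R = 7059 − 6371 = 688 km.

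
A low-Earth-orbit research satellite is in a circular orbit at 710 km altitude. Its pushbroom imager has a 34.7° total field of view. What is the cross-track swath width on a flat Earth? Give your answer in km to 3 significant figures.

444 km

Half-angle = 34.7°/2 = 17.35°.
Swath width ≈ 2h·tan(θ/2) = 2 × 710 × tan(17.35°) = 443.6 km.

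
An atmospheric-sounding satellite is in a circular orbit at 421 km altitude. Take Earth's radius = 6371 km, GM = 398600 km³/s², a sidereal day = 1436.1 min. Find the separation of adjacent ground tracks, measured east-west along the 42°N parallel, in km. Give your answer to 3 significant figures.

1920 km

Semi-major axis a = 6371 + 421 = 6792 km. Period T = 2π√(a³/μ) = 2π√(6792³/398600) = 5570.7 s = 92.84 min.
Node shift per orbit = (5570.7/86166) × 360° = 23.27°.
Equatorial spacing = 23.27 × 111.2 km/° = 2588 km.
At 42° latitude, spacing = 2588 × cos(42°) = 1923 km.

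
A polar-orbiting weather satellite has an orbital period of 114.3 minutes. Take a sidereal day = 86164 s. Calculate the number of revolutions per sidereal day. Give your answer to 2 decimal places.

12.56

T = 114.3 min = 6858.0 s.
Orbits per sidereal day = 86164 / 6858.0 = 12.564.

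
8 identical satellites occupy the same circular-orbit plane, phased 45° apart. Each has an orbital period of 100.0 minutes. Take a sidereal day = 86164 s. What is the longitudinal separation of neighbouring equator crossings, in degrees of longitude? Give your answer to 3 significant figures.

T = 100.0 min = 6000.0 s.
Single-satellite node shift = (6000.0/86164) × 360° = 25.07°.
With 8 satellites evenly phased, successive equator crossings are 25.07/8 = 3.134° apart.

3.13°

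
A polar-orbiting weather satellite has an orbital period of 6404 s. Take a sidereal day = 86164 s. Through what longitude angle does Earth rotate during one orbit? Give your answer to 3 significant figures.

26.8°

During one orbit Earth rotates (6404.0 / 86164) × 360° = 26.76°.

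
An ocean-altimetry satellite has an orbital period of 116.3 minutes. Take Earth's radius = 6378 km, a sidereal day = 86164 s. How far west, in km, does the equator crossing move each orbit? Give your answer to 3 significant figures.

T = 116.3 min = 6978.0 s.
During one orbit Earth rotates (6978.0 / 86164) × 360° = 29.15°.
At the equator that is 29.15° × (2π·6378/360) km/° = 29.15 × 111.3 = 3245 km.

3250 km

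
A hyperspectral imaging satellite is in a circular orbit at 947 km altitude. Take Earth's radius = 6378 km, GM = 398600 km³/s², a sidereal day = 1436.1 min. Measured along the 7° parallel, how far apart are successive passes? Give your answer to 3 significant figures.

Semi-major axis a = 6378 + 947 = 7325 km. Period T = 2π√(a³/μ) = 2π√(7325³/398600) = 6239.1 s = 103.99 min.
Node shift per orbit = (6239.1/86166) × 360° = 26.07°.
Equatorial spacing = 26.07 × 111.3 km/° = 2902 km.
At 7° latitude, spacing = 2902 × cos(7°) = 2880 km.

2880 km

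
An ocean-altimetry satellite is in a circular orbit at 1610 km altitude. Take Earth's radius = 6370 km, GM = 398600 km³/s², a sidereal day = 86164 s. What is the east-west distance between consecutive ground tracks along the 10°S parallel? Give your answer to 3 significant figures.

3250 km

Semi-major axis a = 6370 + 1610 = 7980 km. Period T = 2π√(a³/μ) = 2π√(7980³/398600) = 7094.4 s = 118.24 min.
Node shift per orbit = (7094.4/86164) × 360° = 29.64°.
Equatorial spacing = 29.64 × 111.2 km/° = 3295 km.
At 10° latitude, spacing = 3295 × cos(10°) = 3245 km.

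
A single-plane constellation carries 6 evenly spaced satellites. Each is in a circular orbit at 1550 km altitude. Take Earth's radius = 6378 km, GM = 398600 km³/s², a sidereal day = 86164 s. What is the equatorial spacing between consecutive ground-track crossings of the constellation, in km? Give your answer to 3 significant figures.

Semi-major axis a = 6378 + 1550 = 7928 km. Period T = 2π√(a³/μ) = 2π√(7928³/398600) = 7025.2 s = 117.09 min.
Single-satellite node shift = (7025.2/86164) × 360° = 29.35°.
With 6 satellites evenly phased, successive equator crossings are 29.35/6 = 4.892° apart.
That is 4.892 × 111.3 = 545 km at the equator.

545 km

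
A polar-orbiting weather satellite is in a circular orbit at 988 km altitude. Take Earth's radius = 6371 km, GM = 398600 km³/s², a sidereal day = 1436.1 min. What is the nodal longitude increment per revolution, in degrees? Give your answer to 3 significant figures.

Semi-major axis a = 6371 + 988 = 7359 km. Period T = 2π√(a³/μ) = 2π√(7359³/398600) = 6282.6 s = 104.71 min.
During one orbit Earth rotates (6282.6 / 86166) × 360° = 26.25°.

26.2°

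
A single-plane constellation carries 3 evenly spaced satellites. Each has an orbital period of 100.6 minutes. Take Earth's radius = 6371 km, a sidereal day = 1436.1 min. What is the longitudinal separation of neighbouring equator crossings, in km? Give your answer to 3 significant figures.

935 km

T = 100.6 min = 6036.0 s.
Single-satellite node shift = (6036.0/86166) × 360° = 25.22°.
With 3 satellites evenly phased, successive equator crossings are 25.22/3 = 8.406° apart.
That is 8.406 × 111.2 = 935 km at the equator.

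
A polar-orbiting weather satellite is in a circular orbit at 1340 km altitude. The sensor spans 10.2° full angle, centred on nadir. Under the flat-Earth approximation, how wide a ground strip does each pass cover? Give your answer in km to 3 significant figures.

Half-angle = 10.2°/2 = 5.1°.
Swath width ≈ 2h·tan(θ/2) = 2 × 1340 × tan(5.1°) = 239.2 km.

239 km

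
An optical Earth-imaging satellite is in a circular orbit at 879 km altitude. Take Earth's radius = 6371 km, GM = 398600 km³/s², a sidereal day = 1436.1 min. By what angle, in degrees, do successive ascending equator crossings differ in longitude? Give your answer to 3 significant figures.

25.7°

Semi-major axis a = 6371 + 879 = 7250 km. Period T = 2π√(a³/μ) = 2π√(7250³/398600) = 6143.5 s = 102.39 min.
During one orbit Earth rotates (6143.5 / 86166) × 360° = 25.67°.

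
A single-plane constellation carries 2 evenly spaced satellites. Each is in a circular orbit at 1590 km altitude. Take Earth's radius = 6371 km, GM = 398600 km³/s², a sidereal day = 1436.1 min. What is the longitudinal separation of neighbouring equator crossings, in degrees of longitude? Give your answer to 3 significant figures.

Semi-major axis a = 6371 + 1590 = 7961 km. Period T = 2π√(a³/μ) = 2π√(7961³/398600) = 7069.1 s = 117.82 min.
Single-satellite node shift = (7069.1/86166) × 360° = 29.53°.
With 2 satellites evenly phased, successive equator crossings are 29.53/2 = 14.767° apart.

14.8°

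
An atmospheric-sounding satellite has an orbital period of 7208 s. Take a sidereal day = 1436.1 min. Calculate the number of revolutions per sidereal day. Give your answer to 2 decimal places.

Orbits per sidereal day = 86166 / 7208.0 = 11.954.

11.95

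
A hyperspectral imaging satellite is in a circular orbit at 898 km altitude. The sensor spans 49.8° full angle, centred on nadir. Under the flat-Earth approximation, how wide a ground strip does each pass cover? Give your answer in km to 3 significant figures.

834 km

Half-angle = 49.8°/2 = 24.9°.
Swath width ≈ 2h·tan(θ/2) = 2 × 898 × tan(24.9°) = 833.7 km.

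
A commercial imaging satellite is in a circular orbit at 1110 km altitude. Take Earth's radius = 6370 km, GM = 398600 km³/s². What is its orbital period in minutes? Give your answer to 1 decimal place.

107.3 min

Semi-major axis a = 6370 + 1110 = 7480 km. Period T = 2π√(a³/μ) = 2π√(7480³/398600) = 6438.2 s = 107.30 min.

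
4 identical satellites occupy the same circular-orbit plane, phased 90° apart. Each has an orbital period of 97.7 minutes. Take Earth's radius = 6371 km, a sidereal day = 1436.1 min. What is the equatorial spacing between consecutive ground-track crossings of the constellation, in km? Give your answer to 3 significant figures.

T = 97.7 min = 5862.0 s.
Single-satellite node shift = (5862.0/86166) × 360° = 24.49°.
With 4 satellites evenly phased, successive equator crossings are 24.49/4 = 6.123° apart.
That is 6.123 × 111.2 = 681 km at the equator.

681 km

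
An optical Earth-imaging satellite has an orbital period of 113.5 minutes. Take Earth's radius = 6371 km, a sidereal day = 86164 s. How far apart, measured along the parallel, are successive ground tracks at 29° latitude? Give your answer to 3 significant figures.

2770 km

T = 113.5 min = 6810.0 s.
Node shift per orbit = (6810.0/86164) × 360° = 28.45°.
Equatorial spacing = 28.45 × 111.2 km/° = 3164 km.
At 29° latitude, spacing = 3164 × cos(29°) = 2767 km.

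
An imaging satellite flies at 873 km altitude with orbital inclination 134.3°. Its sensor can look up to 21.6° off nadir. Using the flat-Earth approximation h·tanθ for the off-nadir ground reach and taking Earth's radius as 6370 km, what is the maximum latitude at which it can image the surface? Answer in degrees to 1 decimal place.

48.8°

Retrograde orbit: the ground track reaches ±(180° − i) = ±(180 − 134.3) = ±45.7°.
Sensor half-swath on the ground ≈ 873·tan(21.6°) = 346 km = 3.11° of latitude.
Maximum observable latitude ≈ 45.7 + 3.11 = 48.8°.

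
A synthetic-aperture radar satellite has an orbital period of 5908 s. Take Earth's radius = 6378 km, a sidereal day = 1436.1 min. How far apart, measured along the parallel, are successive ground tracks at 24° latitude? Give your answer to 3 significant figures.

Node shift per orbit = (5908.0/86166) × 360° = 24.68°.
Equatorial spacing = 24.68 × 111.3 km/° = 2748 km.
At 24° latitude, spacing = 2748 × cos(24°) = 2510 km.

2510 km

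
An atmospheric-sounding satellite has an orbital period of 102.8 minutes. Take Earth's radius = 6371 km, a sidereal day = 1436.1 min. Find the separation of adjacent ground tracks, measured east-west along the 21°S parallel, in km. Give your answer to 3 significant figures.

2680 km

T = 102.8 min = 6168.0 s.
Node shift per orbit = (6168.0/86166) × 360° = 25.77°.
Equatorial spacing = 25.77 × 111.2 km/° = 2865 km.
At 21° latitude, spacing = 2865 × cos(21°) = 2675 km.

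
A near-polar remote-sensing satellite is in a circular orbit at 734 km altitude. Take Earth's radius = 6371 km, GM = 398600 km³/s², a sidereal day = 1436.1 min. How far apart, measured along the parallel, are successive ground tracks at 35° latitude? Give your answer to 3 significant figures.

2270 km

Semi-major axis a = 6371 + 734 = 7105 km. Period T = 2π√(a³/μ) = 2π√(7105³/398600) = 5960.2 s = 99.34 min.
Node shift per orbit = (5960.2/86166) × 360° = 24.90°.
Equatorial spacing = 24.90 × 111.2 km/° = 2769 km.
At 35° latitude, spacing = 2769 × cos(35°) = 2268 km.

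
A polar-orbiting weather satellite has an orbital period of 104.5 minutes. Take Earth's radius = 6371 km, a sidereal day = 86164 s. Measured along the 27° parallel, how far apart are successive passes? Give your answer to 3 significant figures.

T = 104.5 min = 6270.0 s.
Node shift per orbit = (6270.0/86164) × 360° = 26.20°.
Equatorial spacing = 26.20 × 111.2 km/° = 2913 km.
At 27° latitude, spacing = 2913 × cos(27°) = 2595 km.

2600 km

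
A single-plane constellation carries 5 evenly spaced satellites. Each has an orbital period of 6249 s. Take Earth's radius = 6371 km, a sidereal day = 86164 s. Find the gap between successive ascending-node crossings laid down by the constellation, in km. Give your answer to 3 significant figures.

581 km

Single-satellite node shift = (6249.0/86164) × 360° = 26.11°.
With 5 satellites evenly phased, successive equator crossings are 26.11/5 = 5.222° apart.
That is 5.222 × 111.2 = 581 km at the equator.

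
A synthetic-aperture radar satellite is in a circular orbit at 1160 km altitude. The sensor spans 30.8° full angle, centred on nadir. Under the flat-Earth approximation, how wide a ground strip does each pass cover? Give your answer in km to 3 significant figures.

639 km

Half-angle = 30.8°/2 = 15.4°.
Swath width ≈ 2h·tan(θ/2) = 2 × 1160 × tan(15.4°) = 639.0 km.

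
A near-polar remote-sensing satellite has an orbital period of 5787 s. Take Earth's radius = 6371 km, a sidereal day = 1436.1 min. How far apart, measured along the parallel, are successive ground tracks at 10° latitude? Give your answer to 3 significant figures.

Node shift per orbit = (5787.0/86166) × 360° = 24.18°.
Equatorial spacing = 24.18 × 111.2 km/° = 2688 km.
At 10° latitude, spacing = 2688 × cos(10°) = 2648 km.

2650 km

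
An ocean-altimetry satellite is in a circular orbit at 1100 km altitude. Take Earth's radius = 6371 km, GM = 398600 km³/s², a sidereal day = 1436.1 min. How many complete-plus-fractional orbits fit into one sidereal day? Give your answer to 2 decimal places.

13.41

Semi-major axis a = 6371 + 1100 = 7471 km. Period T = 2π√(a³/μ) = 2π√(7471³/398600) = 6426.6 s = 107.11 min.
Orbits per sidereal day = 86166 / 6426.6 = 13.408.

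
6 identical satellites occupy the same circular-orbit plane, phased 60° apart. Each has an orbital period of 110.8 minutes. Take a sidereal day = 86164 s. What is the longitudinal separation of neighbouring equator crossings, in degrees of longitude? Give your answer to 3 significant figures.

4.63°

T = 110.8 min = 6648.0 s.
Single-satellite node shift = (6648.0/86164) × 360° = 27.78°.
With 6 satellites evenly phased, successive equator crossings are 27.78/6 = 4.629° apart.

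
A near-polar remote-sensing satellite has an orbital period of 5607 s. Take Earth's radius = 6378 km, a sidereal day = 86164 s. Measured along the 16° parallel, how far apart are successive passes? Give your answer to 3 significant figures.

2510 km

Node shift per orbit = (5607.0/86164) × 360° = 23.43°.
Equatorial spacing = 23.43 × 111.3 km/° = 2608 km.
At 16° latitude, spacing = 2608 × cos(16°) = 2507 km.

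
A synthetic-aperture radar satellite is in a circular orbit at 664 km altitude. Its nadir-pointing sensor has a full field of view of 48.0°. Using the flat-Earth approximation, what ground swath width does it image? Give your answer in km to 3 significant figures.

591 km

Half-angle = 48.0°/2 = 24°.
Swath width ≈ 2h·tan(θ/2) = 2 × 664 × tan(24°) = 591.3 km.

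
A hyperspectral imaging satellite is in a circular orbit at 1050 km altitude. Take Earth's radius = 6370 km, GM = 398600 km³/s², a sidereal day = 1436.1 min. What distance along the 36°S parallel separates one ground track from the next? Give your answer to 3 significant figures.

Semi-major axis a = 6370 + 1050 = 7420 km. Period T = 2π√(a³/μ) = 2π√(7420³/398600) = 6360.9 s = 106.01 min.
Node shift per orbit = (6360.9/86166) × 360° = 26.58°.
Equatorial spacing = 26.58 × 111.2 km/° = 2955 km.
At 36° latitude, spacing = 2955 × cos(36°) = 2390 km.

2390 km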